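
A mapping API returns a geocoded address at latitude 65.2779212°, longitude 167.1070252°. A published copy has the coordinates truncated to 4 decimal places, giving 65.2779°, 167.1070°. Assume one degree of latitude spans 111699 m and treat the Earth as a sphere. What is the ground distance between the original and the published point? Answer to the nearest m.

3 m

The latitude changed by +0.0000212° and the longitude by +0.0000252°.
N–S: 0.0000212° × 111699 m/° = 2.36802 m.
East–west at this latitude: 0.0000252° × 111699 × cos 65.2779° ≈ 0.0000252 × 46714.5 = 1.1772 m.
Combined displacement = (2.36802² + 1.1772²)^½ ≈ 2.64449 m.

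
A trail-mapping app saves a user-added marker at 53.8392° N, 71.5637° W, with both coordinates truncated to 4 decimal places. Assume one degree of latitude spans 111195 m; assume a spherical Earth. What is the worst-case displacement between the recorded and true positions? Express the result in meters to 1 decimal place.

Truncating at 4 decimal places can drop up to a full unit in the last place, so each coordinate may be off by as much as 0.0001°.
North–south component: 0.0001° × 111195 = 11.1195 m.
E–W at 53.8392°: 0.0001° × 111195 × cos 53.8392° = 0.0001 × 111195 × 0.5901 ≈ 6.5611 m.
Combining orthogonally: (11.1195² + 6.5611²)^½ ≈ 12.9109 m.

12.9 meters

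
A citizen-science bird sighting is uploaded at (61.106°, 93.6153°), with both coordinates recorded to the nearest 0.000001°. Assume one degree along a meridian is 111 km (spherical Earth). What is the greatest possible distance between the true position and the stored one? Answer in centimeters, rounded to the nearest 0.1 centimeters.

Rounding to 6 decimal places leaves each coordinate within ±5e-07° of the true value.
Latitude error → 5e-07 × 111000 = 0.0555 m along the meridian.
E–W at 61.106°: 5e-07° × 111000 × cos 61.106° = 5e-07 × 111000 × 0.4832 ≈ 0.0268171 m.
The two errors are perpendicular, so the maximum displacement is √(0.0555² + 0.0268171²) ≈ 0.0616393 m.
That is 0.0616393 m = 6.1639 cm.

6.2 centimeters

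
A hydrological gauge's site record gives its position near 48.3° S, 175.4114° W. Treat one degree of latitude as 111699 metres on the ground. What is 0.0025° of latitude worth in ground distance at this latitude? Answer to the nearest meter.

279 meters

0.0025° × 111699 m/° = 279.248 m.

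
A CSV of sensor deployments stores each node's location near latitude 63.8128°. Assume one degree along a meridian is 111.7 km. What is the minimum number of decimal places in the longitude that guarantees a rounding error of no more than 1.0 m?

5 decimal places

At 63.8128° one degree of longitude covers 111700 × cos 63.8128° ≈ 111700 × 0.4413 ≈ 49293.8 m.
With N decimal places the half-ulp bound is 0.5·10⁻ᴺ°, or 0.5·10⁻ᴺ × 49293.8 m on the ground.
Setting 24646.9 × 10⁻ᴺ ≤ 1.0 gives 10ᴺ ≥ 2.465e+04, i.e. N ≥ 4.39.
At 4 places the error can reach 2.46 m, but 5 places keeps it to 0.246 m.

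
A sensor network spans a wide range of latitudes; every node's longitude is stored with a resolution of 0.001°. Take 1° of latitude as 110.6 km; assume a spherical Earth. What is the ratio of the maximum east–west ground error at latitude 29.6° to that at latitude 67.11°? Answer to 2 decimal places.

With a 0.001° grid the true value lies within half a step, ±0.001°/2 = ±0.0005°, of the stored one.
At 29.6°: 0.0005° × 110600 × cos 29.6° = 0.0005 × 110600 × 0.8695 ≈ 48.083 m.
At 67.11°: 0.0005° × 110600 × cos 67.11° = 0.0005 × 110600 × 0.3890 ≈ 21.51 m.
The ratio reduces to cos 29.6° / cos 67.11° = 0.8695/0.3890 ≈ 2.2354.

2.24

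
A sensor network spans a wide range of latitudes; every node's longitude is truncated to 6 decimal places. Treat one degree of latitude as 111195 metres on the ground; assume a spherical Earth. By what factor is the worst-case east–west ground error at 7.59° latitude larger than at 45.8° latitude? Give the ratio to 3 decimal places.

1.422

Truncating at 6 decimal places can drop up to a full unit in the last place, so the longitude may be off by as much as 1e-06°.
Error at 7.59° = 1e-06° × 111195 × cos 7.59° ≈ 0.11119 × 0.9912 = 0.11022 m.
At 45.8°: 1e-06° × 111195 × cos 45.8° = 1e-06 × 111195 × 0.6972 ≈ 0.077521 m.
Ratio: 0.11022 / 0.077521 = cos 7.59° / cos 45.8° ≈ 1.4218.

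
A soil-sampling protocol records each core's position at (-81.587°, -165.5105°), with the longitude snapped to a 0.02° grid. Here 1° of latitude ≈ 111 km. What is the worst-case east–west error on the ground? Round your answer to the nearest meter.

162 meters

With a 0.02° grid the true value lies within half a step, ±0.02°/2 = ±0.01°, of the stored one.
One degree of longitude at 81.587° is 111000 × cos 81.587° ≈ 111000 × 0.1463 = 16240.1 m.
Maximum E–W displacement: 0.01 × 16240.1 = 162.401 m.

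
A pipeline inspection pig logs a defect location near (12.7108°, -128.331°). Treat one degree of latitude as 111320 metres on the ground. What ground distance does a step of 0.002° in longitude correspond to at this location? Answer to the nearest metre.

One degree of longitude here spans 111320 × cos 12.7108° = 111320 × 0.9755 ≈ 108592 m; 0.002° of that is 217.184 m.

217 metres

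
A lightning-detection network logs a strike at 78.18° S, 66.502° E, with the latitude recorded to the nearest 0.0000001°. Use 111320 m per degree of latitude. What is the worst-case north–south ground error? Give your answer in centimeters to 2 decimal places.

0.56 centimeters

Rounding to 7 decimal places leaves the latitude within ±5e-08° of the true value.
So the N–S error is at most 5e-08 × 111320 = 0.005566 m.
That is 0.005566 m = 0.5566 cm.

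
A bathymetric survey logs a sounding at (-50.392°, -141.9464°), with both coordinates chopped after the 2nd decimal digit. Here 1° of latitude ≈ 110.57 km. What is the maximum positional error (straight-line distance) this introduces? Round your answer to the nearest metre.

Truncating at 2 decimal places can drop up to a full unit in the last place, so each coordinate may be off by as much as 0.01°.
Latitude error → 0.01 × 110570 = 1105.7 m along the meridian.
East–west component at 50.392°: 0.01° × 110570 × cos 50.392° ≈ 0.01 × 70491.9 ≈ 704.919 m.
Combining orthogonally: (1105.7² + 704.919²)^½ ≈ 1311.29 m.

1311 metres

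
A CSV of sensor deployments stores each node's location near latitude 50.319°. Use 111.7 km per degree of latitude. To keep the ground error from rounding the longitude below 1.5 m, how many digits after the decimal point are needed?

At 50.319° one degree of longitude covers 111700 × cos 50.319° ≈ 111700 × 0.6385 ≈ 71321.9 m.
N decimal places → at most half a unit in the last place, 0.5 × 10⁻ᴺ° = 71321.9/2 × 10⁻ᴺ m.
Setting 35660.9 × 10⁻ᴺ ≤ 1.5 gives 10ᴺ ≥ 2.377e+04, i.e. N ≥ 4.38.
N = 4 would give 3.57 m (too coarse); N = 5 gives 0.357 m ≤ 1.5 m.

5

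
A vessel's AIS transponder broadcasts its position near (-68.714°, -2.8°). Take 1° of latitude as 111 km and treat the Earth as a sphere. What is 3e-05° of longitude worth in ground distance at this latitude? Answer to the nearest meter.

One degree of longitude here spans 111000 × cos 68.714° = 111000 × 0.3630 ≈ 40295.6 m; 3e-05° of that is 1.20887 m.

1 meters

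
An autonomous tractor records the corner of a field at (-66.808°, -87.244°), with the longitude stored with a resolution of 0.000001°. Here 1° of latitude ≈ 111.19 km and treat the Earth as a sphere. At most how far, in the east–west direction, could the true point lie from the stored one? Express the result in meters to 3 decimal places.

0.022 meters

With a 0.000001° grid the true value lies within half a step, ±0.000001°/2 = ±5e-07°, of the stored one.
One degree of longitude at 66.808° is 111190 × cos 66.808° ≈ 111190 × 0.3938 = 43788.1 m.
Maximum E–W displacement: 5e-07 × 43788.1 = 0.0218941 m.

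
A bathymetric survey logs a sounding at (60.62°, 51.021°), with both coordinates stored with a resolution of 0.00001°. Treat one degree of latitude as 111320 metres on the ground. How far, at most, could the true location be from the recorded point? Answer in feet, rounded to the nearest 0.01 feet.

With a 0.00001° grid the true value lies within half a step, ±0.00001°/2 = ±5e-06°, of the stored one.
North–south component: 5e-06° × 111320 = 0.5566 m.
Longitude error → 5e-06 × 111320 × cos 60.62° = 5e-06 × 111320 × 0.4906 ≈ 0.273068 m.
Combining orthogonally: (0.5566² + 0.273068²)^½ ≈ 0.619975 m.
Converting: 0.619975 m × 3.2808 ft/m ≈ 2.034 ft.

2.03 feet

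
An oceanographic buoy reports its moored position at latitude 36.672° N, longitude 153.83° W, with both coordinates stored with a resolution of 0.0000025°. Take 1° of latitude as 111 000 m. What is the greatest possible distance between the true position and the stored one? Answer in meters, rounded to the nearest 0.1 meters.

With a 0.0000025° grid the true value lies within half a step, ±0.0000025°/2 = ±1.25e-06°, of the stored one.
Latitude error → 1.25e-06 × 111000 = 0.13875 m along the meridian.
East–west component at 36.672°: 1.25e-06° × 111000 × cos 36.672° ≈ 1.25e-06 × 89029.5 ≈ 0.111287 m.
Worst case both components are at the extreme and orthogonal: √(0.13875² + 0.111287²) ≈ 0.177866 m.

0.2 meters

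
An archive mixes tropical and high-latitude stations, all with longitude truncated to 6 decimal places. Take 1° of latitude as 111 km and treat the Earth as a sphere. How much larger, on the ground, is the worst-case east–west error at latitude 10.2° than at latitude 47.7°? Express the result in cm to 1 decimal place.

Truncating at 6 decimal places can drop up to a full unit in the last place, so the longitude may be off by as much as 1e-06°.
Error at 10.2° = 1e-06° × 111000 × cos 10.2° ≈ 0.111 × 0.9842 = 0.10925 m.
At 47.7°: 1e-06° × 111000 × cos 47.7° = 1e-06 × 111000 × 0.6730 ≈ 0.074704 m.
So the lower-latitude error exceeds the higher by 0.10925 − 0.074704 = 0.034541 m.
That is 0.0345413 m = 3.4541 cm.

3.5 cm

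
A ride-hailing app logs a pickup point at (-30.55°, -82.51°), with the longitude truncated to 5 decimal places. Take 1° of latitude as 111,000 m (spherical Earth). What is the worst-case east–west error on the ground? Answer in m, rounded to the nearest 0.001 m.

0.956 m

Truncating at 5 decimal places can drop up to a full unit in the last place, so the longitude may be off by as much as 1e-05°.
Parallels shrink by cos φ, so at 30.55° a degree of longitude is 111000 × 0.8612 ≈ 95591.6 m.
Maximum E–W displacement: 1e-05 × 95591.6 = 0.955916 m.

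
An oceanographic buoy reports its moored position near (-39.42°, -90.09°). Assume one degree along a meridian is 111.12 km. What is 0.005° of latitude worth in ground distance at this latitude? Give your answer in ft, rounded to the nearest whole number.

Along a meridian 0.005° is 0.005 × 111120 = 555.6 m.
Converting: 555.6 m × 3.2808 ft/m ≈ 1822.8 ft.

1823 ft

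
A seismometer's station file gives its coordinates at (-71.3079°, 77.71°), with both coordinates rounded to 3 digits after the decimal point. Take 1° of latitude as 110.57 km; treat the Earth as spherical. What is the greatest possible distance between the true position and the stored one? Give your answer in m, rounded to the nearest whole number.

58 m

Rounding to 3 decimal places leaves each coordinate within ±0.0005° of the true value.
N–S: 0.0005° × 110570 m/° = 55.285 m.
E–W at 71.3079°: 0.0005° × 110570 × cos 71.3079° = 0.0005 × 110570 × 0.3205 ≈ 17.7179 m.
Worst case both components are at the extreme and orthogonal: √(55.285² + 17.7179²) ≈ 58.0548 m.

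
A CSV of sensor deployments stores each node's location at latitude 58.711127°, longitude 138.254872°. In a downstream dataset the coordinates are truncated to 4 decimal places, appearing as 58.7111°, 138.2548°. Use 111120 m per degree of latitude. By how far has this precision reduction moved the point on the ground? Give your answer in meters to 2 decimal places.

5.13 meters

Δlat = 58.711127 − 58.7111 = +0.000027°; Δlon = 138.254872 − 138.2548 = +0.000072°.
N–S: 0.000027° × 111120 m/° = 3.00024 m.
E–W at 58.7111°: 0.000072° × 111120 × cos 58.7111° = 0.000072 × 111120 × 0.5194 ≈ 4.15516 m.
Hypotenuse of the two orthogonal shifts: √(3.00024² + 4.15516²) = 5.12511 m.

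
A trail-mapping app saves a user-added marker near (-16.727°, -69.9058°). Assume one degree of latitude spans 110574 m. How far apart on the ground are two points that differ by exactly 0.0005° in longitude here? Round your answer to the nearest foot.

At 16.727° a degree of longitude is 110574 × cos 16.727° ≈ 105895 m, so 0.0005° corresponds to 52.9476 m.
Converting: 52.9476 m × 3.2808 ft/m ≈ 173.71 ft.

174 feet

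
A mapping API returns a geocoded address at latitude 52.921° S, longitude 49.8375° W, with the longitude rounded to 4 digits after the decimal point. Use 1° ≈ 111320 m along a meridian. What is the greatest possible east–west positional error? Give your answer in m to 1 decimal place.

Rounding to 4 decimal places leaves the longitude within ±5e-05° of the true value.
At latitude 52.921° a degree of longitude spans 111320 m × cos 52.921° = 111320 × 0.6029 ≈ 67116.6 m.
Maximum E–W displacement: 5e-05 × 67116.6 = 3.35583 m.

3.4 m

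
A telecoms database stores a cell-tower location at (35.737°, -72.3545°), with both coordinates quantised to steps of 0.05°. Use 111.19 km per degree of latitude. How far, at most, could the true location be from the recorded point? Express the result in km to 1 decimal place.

With a 0.05° grid the true value lies within half a step, ±0.05°/2 = ±0.025°, of the stored one.
Latitude error → 0.025 × 111190 = 2779.75 m along the meridian.
East–west component at 35.737°: 0.025° × 111190 × cos 35.737° ≈ 0.025 × 90253.6 ≈ 2256.34 m.
Worst case both components are at the extreme and orthogonal: √(2779.75² + 2256.34²) ≈ 3580.24 m.
That is 3580.24 m = 3.5802 km.

3.6 km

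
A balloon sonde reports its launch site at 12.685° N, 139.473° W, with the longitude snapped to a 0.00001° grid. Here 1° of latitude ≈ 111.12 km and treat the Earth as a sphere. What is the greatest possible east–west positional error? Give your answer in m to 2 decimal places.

0.54 m

With a 0.00001° grid the true value lies within half a step, ±0.00001°/2 = ±5e-06°, of the stored one.
Parallels shrink by cos φ, so at 12.685° a degree of longitude is 111120 × 0.9756 ≈ 108408 m.
Maximum E–W displacement: 5e-06 × 108408 = 0.542039 m.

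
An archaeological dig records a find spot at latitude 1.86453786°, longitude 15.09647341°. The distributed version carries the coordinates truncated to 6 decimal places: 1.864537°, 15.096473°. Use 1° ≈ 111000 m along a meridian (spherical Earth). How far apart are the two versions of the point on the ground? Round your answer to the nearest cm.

11 cm

The latitude changed by +0.00000086° and the longitude by +0.00000041°.
N–S: 0.00000086° × 111000 m/° = 0.09546 m.
E–W at 1.86454°: 0.00000041° × 111000 × cos 1.86454° = 0.00000041 × 111000 × 0.9995 ≈ 0.0454859 m.
Hypotenuse of the two orthogonal shifts: √(0.09546² + 0.0454859²) = 0.105743 m.
That is 0.105743 m = 10.574 cm.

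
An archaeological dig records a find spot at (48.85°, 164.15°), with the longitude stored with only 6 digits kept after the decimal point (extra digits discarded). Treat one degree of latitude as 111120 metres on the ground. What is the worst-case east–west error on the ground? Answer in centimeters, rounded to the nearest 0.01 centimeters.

7.31 centimeters

Truncating at 6 decimal places can drop up to a full unit in the last place, so the longitude may be off by as much as 1e-06°.
Parallels shrink by cos φ, so at 48.85° a degree of longitude is 111120 × 0.6580 ≈ 73120.6 m.
East–west error: 1e-06° × 73120.6 m/° ≈ 0.0731206 m.
That is 0.0731206 m = 7.3121 cm.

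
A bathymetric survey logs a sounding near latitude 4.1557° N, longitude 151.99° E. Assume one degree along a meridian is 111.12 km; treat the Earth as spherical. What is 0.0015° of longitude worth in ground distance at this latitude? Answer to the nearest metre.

One degree of longitude here spans 111120 × cos 4.1557° = 111120 × 0.9974 ≈ 110828 m; 0.0015° of that is 166.242 m.

166 metres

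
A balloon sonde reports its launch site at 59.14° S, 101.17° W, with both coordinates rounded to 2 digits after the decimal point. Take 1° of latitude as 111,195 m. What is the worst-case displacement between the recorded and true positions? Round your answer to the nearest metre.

Rounding to 2 decimal places leaves each coordinate within ±0.005° of the true value.
N–S: 0.005° × 111195 m/° = 555.975 m.
E–W at 59.14°: 0.005° × 111195 × cos 59.14° = 0.005 × 111195 × 0.5129 ≈ 285.183 m.
Worst case both components are at the extreme and orthogonal: √(555.975² + 285.183²) ≈ 624.85 m.

625 metres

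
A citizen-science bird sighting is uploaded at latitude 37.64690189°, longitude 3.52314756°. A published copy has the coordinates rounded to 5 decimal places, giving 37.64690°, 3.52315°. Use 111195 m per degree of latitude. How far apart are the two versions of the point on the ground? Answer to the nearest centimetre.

Δlat = 37.64690189 − 37.64690 = +0.00000189°; Δlon = 3.52314756 − 3.52315 = -0.00000244°.
N–S: 0.00000189° × 111195 m/° = 0.210159 m.
East–west at this latitude: -0.00000244° × 111195 × cos 37.6469° ≈ -0.00000244 × 88043.1 = -0.214825 m.
Distance: √(0.210159² + 0.214825²) ≈ 0.300527 m.
That is 0.300527 m = 30.053 cm.

30 centimetres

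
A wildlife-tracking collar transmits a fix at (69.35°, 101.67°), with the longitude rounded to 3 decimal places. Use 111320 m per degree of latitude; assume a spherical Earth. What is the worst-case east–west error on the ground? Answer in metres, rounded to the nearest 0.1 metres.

19.6 metres

Rounding to 3 decimal places leaves the longitude within ±0.0005° of the true value.
One degree of longitude at 69.35° is 111320 × cos 69.35° ≈ 111320 × 0.3527 = 39257.9 m.
East–west error: 0.0005° × 39257.9 m/° ≈ 19.629 m.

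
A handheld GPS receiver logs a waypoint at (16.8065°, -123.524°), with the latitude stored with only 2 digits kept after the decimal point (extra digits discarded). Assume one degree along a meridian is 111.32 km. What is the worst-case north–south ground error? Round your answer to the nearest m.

1113 m

Truncating at 2 decimal places can drop up to a full unit in the last place, so the latitude may be off by as much as 0.01°.
North–south distance: 0.01° × 111320 m/° = 1113.2 m.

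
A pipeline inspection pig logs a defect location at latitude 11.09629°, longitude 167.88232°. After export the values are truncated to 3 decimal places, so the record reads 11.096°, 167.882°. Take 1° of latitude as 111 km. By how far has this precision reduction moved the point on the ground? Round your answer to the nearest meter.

47 meters

The latitude changed by +0.00029° and the longitude by +0.00032°.
N–S: 0.00029° × 111000 m/° = 32.19 m.
East–west at this latitude: 0.00032° × 111000 × cos 11.096° ≈ 0.00032 × 108925 = 34.856 m.
Combined displacement = (32.19² + 34.856²)^½ ≈ 47.4461 m.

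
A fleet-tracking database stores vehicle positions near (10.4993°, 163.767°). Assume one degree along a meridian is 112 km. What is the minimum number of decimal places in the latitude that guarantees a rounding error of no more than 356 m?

3

One degree of latitude covers 112000 m.
With N decimal places the half-ulp bound is 0.5·10⁻ᴺ°, or 0.5·10⁻ᴺ × 112000 m on the ground.
Setting 56000 × 10⁻ᴺ ≤ 356 gives 10ᴺ ≥ 157.3, i.e. N ≥ 2.20.
N = 2 would give 560 m (too coarse); N = 3 gives 56 m ≤ 356 m.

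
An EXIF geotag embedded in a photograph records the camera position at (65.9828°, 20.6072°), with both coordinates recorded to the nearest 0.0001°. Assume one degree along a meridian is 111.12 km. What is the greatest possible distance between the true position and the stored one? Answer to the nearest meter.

Rounding to 4 decimal places leaves each coordinate within ±5e-05° of the true value.
Latitude error → 5e-05 × 111120 = 5.556 m along the meridian.
East–west component at 65.9828°: 5e-05° × 111120 × cos 65.9828° ≈ 5e-05 × 45227 ≈ 2.26135 m.
Worst case both components are at the extreme and orthogonal: √(5.556² + 2.26135²) ≈ 5.99857 m.

6 meters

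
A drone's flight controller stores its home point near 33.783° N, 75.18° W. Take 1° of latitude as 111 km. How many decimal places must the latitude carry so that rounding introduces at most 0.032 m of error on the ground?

One degree of latitude covers 111000 m.
With N decimal places the half-ulp bound is 0.5·10⁻ᴺ°, or 0.5·10⁻ᴺ × 111000 m on the ground.
Setting 55500 × 10⁻ᴺ ≤ 0.032 gives 10ᴺ ≥ 1.734e+06, i.e. N ≥ 6.24.
At 6 places the error can reach 0.0555 m, but 7 places keeps it to 0.00555 m.

7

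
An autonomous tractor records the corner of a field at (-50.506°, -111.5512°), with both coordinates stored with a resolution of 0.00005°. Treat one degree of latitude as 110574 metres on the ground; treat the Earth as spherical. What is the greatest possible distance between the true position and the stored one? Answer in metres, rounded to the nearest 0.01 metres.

With a 0.00005° grid the true value lies within half a step, ±0.00005°/2 = ±2.5e-05°, of the stored one.
Latitude error → 2.5e-05 × 110574 = 2.76435 m along the meridian.
E–W at 50.506°: 2.5e-05° × 110574 × cos 50.506° = 2.5e-05 × 110574 × 0.6360 ≈ 1.75812 m.
Combining orthogonally: (2.76435² + 1.75812²)^½ ≈ 3.27607 m.

3.28 metres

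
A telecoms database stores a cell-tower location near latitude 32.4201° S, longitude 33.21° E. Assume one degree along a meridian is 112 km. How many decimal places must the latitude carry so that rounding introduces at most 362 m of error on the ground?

One degree of latitude covers 112000 m.
With N decimal places the half-ulp bound is 0.5·10⁻ᴺ°, or 0.5·10⁻ᴺ × 112000 m on the ground.
Need 0.5 × 112000 × 10⁻ᴺ ≤ 362 → 10⁻ᴺ ≤ 6.464e-03, so N ≥ 2.19.
So 3 decimal places suffice (56 m); 2 would allow up to 560 m.

3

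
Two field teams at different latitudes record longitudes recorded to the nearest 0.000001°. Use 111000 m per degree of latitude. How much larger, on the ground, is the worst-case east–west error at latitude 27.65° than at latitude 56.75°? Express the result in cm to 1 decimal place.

1.9 cm

Rounding to 6 decimal places leaves the longitude within ±5e-07° of the true value.
At 27.65°: 5e-07° × 111000 × cos 27.65° = 5e-07 × 111000 × 0.8858 ≈ 0.049162 m.
At 56.75°: 5e-07° × 111000 × cos 56.75° = 5e-07 × 111000 × 0.5483 ≈ 0.03043 m.
So the lower-latitude error exceeds the higher by 0.049162 − 0.03043 = 0.018732 m.
That is 0.0187316 m = 1.8732 cm.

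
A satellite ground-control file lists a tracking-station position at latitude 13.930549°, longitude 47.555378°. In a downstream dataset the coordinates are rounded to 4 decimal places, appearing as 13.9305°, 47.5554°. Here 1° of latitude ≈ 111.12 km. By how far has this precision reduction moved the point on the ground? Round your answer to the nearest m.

The latitude changed by +0.000049° and the longitude by -0.000022°.
North–south shift: 0.000049 × 111120 = 5.44488 m.
East–west at this latitude: -0.000022° × 111120 × cos 13.9305° ≈ -0.000022 × 107852 = -2.37274 m.
Combined displacement = (5.44488² + 2.37274²)^½ ≈ 5.93941 m.

6 m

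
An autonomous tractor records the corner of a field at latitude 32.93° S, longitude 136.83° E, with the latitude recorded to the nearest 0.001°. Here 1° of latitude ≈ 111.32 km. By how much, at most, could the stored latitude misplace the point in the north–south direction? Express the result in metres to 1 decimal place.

Rounding to 3 decimal places leaves the latitude within ±0.0005° of the true value.
So the N–S error is at most 0.0005 × 111320 = 55.66 m.

55.7 metres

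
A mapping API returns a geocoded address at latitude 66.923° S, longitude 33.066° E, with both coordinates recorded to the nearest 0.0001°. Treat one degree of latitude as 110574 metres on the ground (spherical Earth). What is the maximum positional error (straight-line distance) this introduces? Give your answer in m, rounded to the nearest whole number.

6 m

Rounding to 4 decimal places leaves each coordinate within ±5e-05° of the true value.
North–south component: 5e-05° × 110574 = 5.5287 m.
East–west component at 66.923°: 5e-05° × 110574 × cos 66.923° ≈ 5e-05 × 43341.5 ≈ 2.16707 m.
Worst case both components are at the extreme and orthogonal: √(5.5287² + 2.16707²) ≈ 5.93824 m.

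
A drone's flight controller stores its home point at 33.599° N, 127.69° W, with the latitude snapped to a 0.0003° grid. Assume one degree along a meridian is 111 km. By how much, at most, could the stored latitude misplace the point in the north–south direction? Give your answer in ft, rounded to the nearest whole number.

With a 0.0003° grid the true value lies within half a step, ±0.0003°/2 = ±0.00015°, of the stored one.
Along the meridian that is 0.00015° × 111000 m/° = 16.65 m.
Converting: 16.65 m × 3.2808 ft/m ≈ 54.626 ft.

55 ft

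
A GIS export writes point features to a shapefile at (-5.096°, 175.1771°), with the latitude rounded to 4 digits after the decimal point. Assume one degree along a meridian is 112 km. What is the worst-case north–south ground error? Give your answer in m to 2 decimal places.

5.60 m

Rounding to 4 decimal places leaves the latitude within ±5e-05° of the true value.
So the N–S error is at most 5e-05 × 112000 = 5.6 m.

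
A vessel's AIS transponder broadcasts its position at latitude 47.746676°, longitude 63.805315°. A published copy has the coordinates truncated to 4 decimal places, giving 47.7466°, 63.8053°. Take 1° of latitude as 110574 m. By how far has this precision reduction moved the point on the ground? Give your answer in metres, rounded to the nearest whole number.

8 metres

The latitude changed by +0.000076° and the longitude by +0.000015°.
N–S: 0.000076° × 110574 m/° = 8.40362 m.
E–W at 47.7466°: 0.000015° × 110574 × cos 47.7466° = 0.000015 × 110574 × 0.6724 ≈ 1.11527 m.
Hypotenuse of the two orthogonal shifts: √(8.40362² + 1.11527²) = 8.47731 m.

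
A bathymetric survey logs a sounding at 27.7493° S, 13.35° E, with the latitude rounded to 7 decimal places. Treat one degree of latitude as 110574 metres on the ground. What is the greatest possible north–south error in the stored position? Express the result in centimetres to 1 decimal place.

0.6 centimetres

Rounding to 7 decimal places leaves the latitude within ±5e-08° of the true value.
Along the meridian that is 5e-08° × 110574 m/° = 0.0055287 m.
That is 0.0055287 m = 0.55287 cm.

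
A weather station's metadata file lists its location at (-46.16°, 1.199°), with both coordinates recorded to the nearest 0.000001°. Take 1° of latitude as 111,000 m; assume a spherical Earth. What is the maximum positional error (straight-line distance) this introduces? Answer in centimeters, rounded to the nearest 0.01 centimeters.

6.75 centimeters

Rounding to 6 decimal places leaves each coordinate within ±5e-07° of the true value.
North–south component: 5e-07° × 111000 = 0.0555 m.
Longitude error → 5e-07 × 111000 × cos 46.16° = 5e-07 × 111000 × 0.6926 ≈ 0.0384419 m.
The two errors are perpendicular, so the maximum displacement is √(0.0555² + 0.0384419²) ≈ 0.0675132 m.
That is 0.0675132 m = 6.7513 cm.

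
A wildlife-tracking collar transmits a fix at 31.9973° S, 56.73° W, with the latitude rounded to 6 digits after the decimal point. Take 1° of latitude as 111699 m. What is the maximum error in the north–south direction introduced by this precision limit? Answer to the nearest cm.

6 cm

Rounding to 6 decimal places leaves the latitude within ±5e-07° of the true value.
Along the meridian that is 5e-07° × 111699 m/° = 0.0558495 m.
That is 0.0558495 m = 5.5849 cm.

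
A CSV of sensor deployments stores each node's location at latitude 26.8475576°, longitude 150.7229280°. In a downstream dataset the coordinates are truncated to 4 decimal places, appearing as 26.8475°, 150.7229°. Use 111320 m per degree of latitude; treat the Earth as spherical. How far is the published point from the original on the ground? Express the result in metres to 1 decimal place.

7.0 metres

Δlat = 26.8475576 − 26.8475 = +0.0000576°; Δlon = 150.7229280 − 150.7229 = +0.0000280°.
North–south shift: 0.0000576 × 111320 = 6.41203 m.
East–west at this latitude: 0.0000280° × 111320 × cos 26.8475° ≈ 0.0000280 × 99321 = 2.78099 m.
Distance: √(6.41203² + 2.78099²) ≈ 6.98914 m.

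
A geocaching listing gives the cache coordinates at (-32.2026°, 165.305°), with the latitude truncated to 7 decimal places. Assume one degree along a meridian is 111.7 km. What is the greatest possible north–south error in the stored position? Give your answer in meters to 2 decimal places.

0.01 meters

Truncating at 7 decimal places can drop up to a full unit in the last place, so the latitude may be off by as much as 1e-07°.
North–south distance: 1e-07° × 111700 m/° = 0.01117 m.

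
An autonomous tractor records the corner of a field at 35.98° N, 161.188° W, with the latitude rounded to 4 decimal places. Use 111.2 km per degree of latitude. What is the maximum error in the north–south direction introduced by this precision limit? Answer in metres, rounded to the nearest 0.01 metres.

5.56 metres

Rounding to 4 decimal places leaves the latitude within ±5e-05° of the true value.
Along the meridian that is 5e-05° × 111200 m/° = 5.56 m.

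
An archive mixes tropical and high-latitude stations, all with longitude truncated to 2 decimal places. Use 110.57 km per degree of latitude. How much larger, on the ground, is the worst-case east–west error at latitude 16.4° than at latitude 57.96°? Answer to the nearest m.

Truncating at 2 decimal places can drop up to a full unit in the last place, so the longitude may be off by as much as 0.01°.
At 16.4°: 0.01° × 110570 × cos 16.4° = 0.01 × 110570 × 0.9593 ≈ 1060.7 m.
At 57.96°: 0.01° × 110570 × cos 57.96° = 0.01 × 110570 × 0.5305 ≈ 586.59 m.
So the lower-latitude error exceeds the higher by 1060.7 − 586.59 = 474.13 m.

474 m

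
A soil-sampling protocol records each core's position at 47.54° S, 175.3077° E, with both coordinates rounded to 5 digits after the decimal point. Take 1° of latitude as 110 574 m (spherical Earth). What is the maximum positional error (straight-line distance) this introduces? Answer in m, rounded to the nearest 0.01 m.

Rounding to 5 decimal places leaves each coordinate within ±5e-06° of the true value.
Latitude error → 5e-06 × 110574 = 0.55287 m along the meridian.
Longitude error → 5e-06 × 110574 × cos 47.54° = 5e-06 × 110574 × 0.6751 ≈ 0.373229 m.
The two errors are perpendicular, so the maximum displacement is √(0.55287² + 0.373229²) ≈ 0.667057 m.

0.67 m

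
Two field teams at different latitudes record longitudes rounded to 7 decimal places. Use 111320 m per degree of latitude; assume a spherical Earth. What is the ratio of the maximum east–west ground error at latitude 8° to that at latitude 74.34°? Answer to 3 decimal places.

3.669

Rounding to 7 decimal places leaves the longitude within ±5e-08° of the true value.
Error at 8° = 5e-08° × 111320 × cos 8° ≈ 0.005566 × 0.9903 = 0.0055118 m.
At 74.34°: 5e-08° × 111320 × cos 74.34° = 5e-08 × 111320 × 0.2699 ≈ 0.0015024 m.
The ratio reduces to cos 8° / cos 74.34° = 0.9903/0.2699 ≈ 3.6686.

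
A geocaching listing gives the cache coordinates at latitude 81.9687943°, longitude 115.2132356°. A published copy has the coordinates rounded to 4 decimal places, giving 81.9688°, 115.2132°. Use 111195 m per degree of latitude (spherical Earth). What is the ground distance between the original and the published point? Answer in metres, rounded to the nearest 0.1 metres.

The latitude changed by -0.0000057° and the longitude by +0.0000356°.
N–S: -0.0000057° × 111195 m/° = -0.633812 m.
E–W at 81.9688°: 0.0000356° × 111195 × cos 81.9688° = 0.0000356 × 111195 × 0.1397 ≈ 0.553057 m.
Combined displacement = (0.633812² + 0.553057²)^½ ≈ 0.841183 m.

0.8 metres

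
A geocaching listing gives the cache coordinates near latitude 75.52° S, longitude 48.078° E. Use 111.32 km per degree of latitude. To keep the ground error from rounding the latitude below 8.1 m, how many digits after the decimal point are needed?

4 decimal places

One degree of latitude covers 111320 m.
N decimal places → at most half a unit in the last place, 0.5 × 10⁻ᴺ° = 111320/2 × 10⁻ᴺ m.
Need 0.5 × 111320 × 10⁻ᴺ ≤ 8.1 → 10⁻ᴺ ≤ 1.455e-04, so N ≥ 3.84.
So 4 decimal places suffice (5.57 m); 3 would allow up to 55.7 m.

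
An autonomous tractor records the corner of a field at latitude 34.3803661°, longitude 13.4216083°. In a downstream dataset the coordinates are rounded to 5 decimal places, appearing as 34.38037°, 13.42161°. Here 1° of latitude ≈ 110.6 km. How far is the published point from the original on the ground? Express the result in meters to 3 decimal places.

0.458 meters

The latitude changed by -0.0000039° and the longitude by -0.0000017°.
North–south shift: -0.0000039 × 110600 = -0.43134 m.
East–west at this latitude: -0.0000017° × 110600 × cos 34.3804° ≈ -0.0000017 × 91279 = -0.155174 m.
Hypotenuse of the two orthogonal shifts: √(0.43134² + 0.155174²) = 0.458403 m.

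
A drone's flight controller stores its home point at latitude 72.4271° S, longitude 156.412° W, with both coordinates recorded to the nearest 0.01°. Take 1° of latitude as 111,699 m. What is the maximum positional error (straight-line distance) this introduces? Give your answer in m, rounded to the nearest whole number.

Rounding to 2 decimal places leaves each coordinate within ±0.005° of the true value.
North–south component: 0.005° × 111699 = 558.495 m.
East–west component at 72.4271°: 0.005° × 111699 × cos 72.4271° ≈ 0.005 × 33724.1 ≈ 168.62 m.
The two errors are perpendicular, so the maximum displacement is √(558.495² + 168.62²) ≈ 583.395 m.

583 m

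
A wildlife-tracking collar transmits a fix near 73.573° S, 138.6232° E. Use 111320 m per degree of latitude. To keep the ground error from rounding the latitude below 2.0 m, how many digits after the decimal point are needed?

One degree of latitude covers 111320 m.
N decimal places → at most half a unit in the last place, 0.5 × 10⁻ᴺ° = 111320/2 × 10⁻ᴺ m.
Need 0.5 × 111320 × 10⁻ᴺ ≤ 2.0 → 10⁻ᴺ ≤ 3.593e-05, so N ≥ 4.44.
At 4 places the error can reach 5.57 m, but 5 places keeps it to 0.557 m.

5 decimal places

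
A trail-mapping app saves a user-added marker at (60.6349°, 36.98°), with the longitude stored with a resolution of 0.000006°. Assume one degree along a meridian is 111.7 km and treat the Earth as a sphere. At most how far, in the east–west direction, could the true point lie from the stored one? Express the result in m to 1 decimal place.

0.2 m

With a 0.000006° grid the true value lies within half a step, ±0.000006°/2 = ±3e-06°, of the stored one.
Parallels shrink by cos φ, so at 60.6349° a degree of longitude is 111700 × 0.4904 ≈ 54774.7 m.
Maximum E–W displacement: 3e-06 × 54774.7 = 0.164324 m.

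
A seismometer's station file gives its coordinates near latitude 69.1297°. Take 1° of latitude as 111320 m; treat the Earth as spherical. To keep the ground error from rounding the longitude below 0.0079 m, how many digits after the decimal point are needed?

7 decimal places

At 69.1297° one degree of longitude covers 111320 × cos 69.1297° ≈ 111320 × 0.3563 ≈ 39658.2 m.
N decimal places → at most half a unit in the last place, 0.5 × 10⁻ᴺ° = 39658.2/2 × 10⁻ᴺ m.
Setting 19829.1 × 10⁻ᴺ ≤ 0.0079 gives 10ᴺ ≥ 2.51e+06, i.e. N ≥ 6.40.
At 6 places the error can reach 0.0198 m, but 7 places keeps it to 0.00198 m.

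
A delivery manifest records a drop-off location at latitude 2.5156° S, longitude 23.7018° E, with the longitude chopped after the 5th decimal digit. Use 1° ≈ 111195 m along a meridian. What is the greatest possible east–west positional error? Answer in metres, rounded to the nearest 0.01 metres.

1.11 metres

Truncating at 5 decimal places can drop up to a full unit in the last place, so the longitude may be off by as much as 1e-05°.
One degree of longitude at 2.5156° is 111195 × cos 2.5156° ≈ 111195 × 0.9990 = 111088 m.
So at most 1e-05° × 111088 ≈ 1.11088 m east–west.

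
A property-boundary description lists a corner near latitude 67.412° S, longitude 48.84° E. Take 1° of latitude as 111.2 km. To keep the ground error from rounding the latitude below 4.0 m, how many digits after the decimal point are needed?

5 decimal places

One degree of latitude covers 111200 m.
N decimal places → at most half a unit in the last place, 0.5 × 10⁻ᴺ° = 111200/2 × 10⁻ᴺ m.
Need 0.5 × 111200 × 10⁻ᴺ ≤ 4.0 → 10⁻ᴺ ≤ 7.194e-05, so N ≥ 4.14.
So 5 decimal places suffice (0.556 m); 4 would allow up to 5.56 m.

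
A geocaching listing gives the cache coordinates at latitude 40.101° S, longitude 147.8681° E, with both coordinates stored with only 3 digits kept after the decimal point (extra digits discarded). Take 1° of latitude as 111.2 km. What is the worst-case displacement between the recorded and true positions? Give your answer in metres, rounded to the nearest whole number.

140 metres

Truncating at 3 decimal places can drop up to a full unit in the last place, so each coordinate may be off by as much as 0.001°.
N–S: 0.001° × 111200 m/° = 111.2 m.
Longitude error → 0.001 × 111200 × cos 40.101° = 0.001 × 111200 × 0.7649 ≈ 85.058 m.
Combining orthogonally: (111.2² + 85.058²)^½ ≈ 140.001 m.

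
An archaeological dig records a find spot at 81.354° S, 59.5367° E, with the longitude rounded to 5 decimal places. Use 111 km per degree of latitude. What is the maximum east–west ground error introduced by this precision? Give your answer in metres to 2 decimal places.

Rounding to 5 decimal places leaves the longitude within ±5e-06° of the true value.
Parallels shrink by cos φ, so at 81.354° a degree of longitude is 111000 × 0.1503 ≈ 16686.5 m.
Maximum E–W displacement: 5e-06 × 16686.5 = 0.0834327 m.

0.08 metres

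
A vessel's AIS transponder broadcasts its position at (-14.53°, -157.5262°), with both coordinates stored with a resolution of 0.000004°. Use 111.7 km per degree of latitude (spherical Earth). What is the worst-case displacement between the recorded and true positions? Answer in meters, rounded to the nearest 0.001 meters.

With a 0.000004° grid the true value lies within half a step, ±0.000004°/2 = ±2e-06°, of the stored one.
North–south component: 2e-06° × 111700 = 0.2234 m.
E–W at 14.53°: 2e-06° × 111700 × cos 14.53° = 2e-06 × 111700 × 0.9680 ≈ 0.216255 m.
Worst case both components are at the extreme and orthogonal: √(0.2234² + 0.216255²) ≈ 0.310924 m.

0.311 meters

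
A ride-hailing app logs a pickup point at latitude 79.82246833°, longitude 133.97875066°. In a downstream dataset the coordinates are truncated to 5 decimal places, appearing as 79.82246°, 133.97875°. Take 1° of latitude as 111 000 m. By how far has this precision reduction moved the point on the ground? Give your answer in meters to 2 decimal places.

0.92 meters

The latitude changed by +0.00000833° and the longitude by +0.00000066°.
N–S: 0.00000833° × 111000 m/° = 0.92463 m.
E–W at 79.8225°: 0.00000066° × 111000 × cos 79.8225° = 0.00000066 × 111000 × 0.1767 ≈ 0.012945 m.
Combined displacement = (0.92463² + 0.012945²)^½ ≈ 0.924721 m.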